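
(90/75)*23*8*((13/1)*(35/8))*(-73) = -916734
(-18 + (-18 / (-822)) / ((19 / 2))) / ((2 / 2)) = -46848 / 2603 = -18.00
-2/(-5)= 2/5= 0.40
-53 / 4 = -13.25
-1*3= -3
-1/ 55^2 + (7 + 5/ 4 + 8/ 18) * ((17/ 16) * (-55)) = -885281951/ 1742400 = -508.08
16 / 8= 2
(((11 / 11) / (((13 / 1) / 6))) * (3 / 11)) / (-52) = -9 / 3718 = -0.00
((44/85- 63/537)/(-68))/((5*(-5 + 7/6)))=18273/59490650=0.00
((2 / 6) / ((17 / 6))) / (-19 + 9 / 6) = -4 / 595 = -0.01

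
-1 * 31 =-31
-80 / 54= -1.48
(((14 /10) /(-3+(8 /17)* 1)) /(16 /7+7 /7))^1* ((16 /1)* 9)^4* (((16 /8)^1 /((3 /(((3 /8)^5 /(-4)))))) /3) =147563451 /4945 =29840.94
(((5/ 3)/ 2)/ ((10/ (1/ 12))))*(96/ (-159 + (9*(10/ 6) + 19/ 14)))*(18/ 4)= -42/ 1997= -0.02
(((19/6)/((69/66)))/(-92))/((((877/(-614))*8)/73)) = 4683899/22268784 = 0.21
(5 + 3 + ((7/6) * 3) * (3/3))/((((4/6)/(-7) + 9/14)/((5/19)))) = 105/19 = 5.53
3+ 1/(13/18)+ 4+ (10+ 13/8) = 20.01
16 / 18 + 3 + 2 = 53 / 9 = 5.89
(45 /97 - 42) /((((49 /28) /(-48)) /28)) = 3094272 /97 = 31899.71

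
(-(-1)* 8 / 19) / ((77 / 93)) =744 / 1463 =0.51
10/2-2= 3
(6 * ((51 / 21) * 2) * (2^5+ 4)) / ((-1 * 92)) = -1836 / 161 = -11.40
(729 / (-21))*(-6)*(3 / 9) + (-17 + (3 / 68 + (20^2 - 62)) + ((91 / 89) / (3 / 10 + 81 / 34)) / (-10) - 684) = -1417773067 / 4829496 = -293.57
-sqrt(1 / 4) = -1 / 2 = -0.50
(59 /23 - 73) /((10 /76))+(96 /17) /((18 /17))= -36568 /69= -529.97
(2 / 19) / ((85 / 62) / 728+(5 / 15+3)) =270816 / 8580685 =0.03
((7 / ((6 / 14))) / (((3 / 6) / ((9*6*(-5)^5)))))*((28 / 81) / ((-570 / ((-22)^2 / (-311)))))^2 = -4.91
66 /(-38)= -33 /19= -1.74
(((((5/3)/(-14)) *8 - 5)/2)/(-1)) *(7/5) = 25/6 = 4.17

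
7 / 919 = 0.01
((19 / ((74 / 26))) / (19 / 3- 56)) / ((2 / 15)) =-11115 / 11026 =-1.01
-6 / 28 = -3 / 14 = -0.21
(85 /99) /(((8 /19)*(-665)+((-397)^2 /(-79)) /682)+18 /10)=-0.00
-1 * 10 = -10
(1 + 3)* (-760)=-3040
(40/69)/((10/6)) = 8/23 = 0.35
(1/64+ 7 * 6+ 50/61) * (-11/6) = -613173/7808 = -78.53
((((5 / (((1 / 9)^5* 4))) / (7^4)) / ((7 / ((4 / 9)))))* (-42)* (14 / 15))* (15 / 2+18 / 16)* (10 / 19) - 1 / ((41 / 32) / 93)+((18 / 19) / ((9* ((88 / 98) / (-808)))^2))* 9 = 2741939390527 / 32330837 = 84808.80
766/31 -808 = -24282/31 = -783.29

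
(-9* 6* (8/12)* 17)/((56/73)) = -11169/14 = -797.79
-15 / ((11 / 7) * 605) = -21 / 1331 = -0.02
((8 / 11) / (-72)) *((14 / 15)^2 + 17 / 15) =-41 / 2025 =-0.02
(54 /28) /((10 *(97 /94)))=1269 /6790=0.19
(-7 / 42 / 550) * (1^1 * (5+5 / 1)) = -1 / 330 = -0.00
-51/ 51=-1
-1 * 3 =-3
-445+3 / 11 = -4892 / 11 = -444.73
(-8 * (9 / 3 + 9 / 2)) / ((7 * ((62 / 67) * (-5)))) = 402 / 217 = 1.85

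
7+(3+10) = 20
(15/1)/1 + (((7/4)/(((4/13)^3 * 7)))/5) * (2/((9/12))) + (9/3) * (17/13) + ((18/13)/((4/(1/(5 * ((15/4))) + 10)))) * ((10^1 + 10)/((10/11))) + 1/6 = 1042359/10400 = 100.23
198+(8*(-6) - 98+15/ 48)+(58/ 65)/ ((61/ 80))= 678589/ 12688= 53.48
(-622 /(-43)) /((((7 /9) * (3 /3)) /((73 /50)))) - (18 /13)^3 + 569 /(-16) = -2926619921 /264518800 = -11.06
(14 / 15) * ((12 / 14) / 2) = 2 / 5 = 0.40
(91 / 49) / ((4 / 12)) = 39 / 7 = 5.57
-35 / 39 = -0.90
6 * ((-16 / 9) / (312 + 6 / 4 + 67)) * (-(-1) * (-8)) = 512 / 2283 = 0.22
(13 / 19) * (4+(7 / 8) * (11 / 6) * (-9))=-2171 / 304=-7.14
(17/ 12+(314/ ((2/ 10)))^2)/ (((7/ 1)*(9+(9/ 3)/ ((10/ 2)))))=147894085/ 4032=36680.08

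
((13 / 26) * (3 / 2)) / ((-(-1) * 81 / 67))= 67 / 108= 0.62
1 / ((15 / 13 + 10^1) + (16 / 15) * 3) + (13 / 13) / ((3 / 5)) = 540 / 311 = 1.74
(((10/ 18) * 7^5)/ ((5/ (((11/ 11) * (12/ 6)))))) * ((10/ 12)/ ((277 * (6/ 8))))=336140/ 22437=14.98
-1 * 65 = -65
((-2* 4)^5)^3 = -35184372088832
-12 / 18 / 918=-1 / 1377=-0.00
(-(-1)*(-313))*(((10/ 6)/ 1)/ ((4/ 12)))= -1565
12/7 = 1.71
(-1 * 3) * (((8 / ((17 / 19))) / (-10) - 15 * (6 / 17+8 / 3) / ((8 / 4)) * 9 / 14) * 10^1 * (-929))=-7321449 / 17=-430673.47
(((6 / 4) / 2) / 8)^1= 3 / 32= 0.09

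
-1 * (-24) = 24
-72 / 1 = -72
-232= -232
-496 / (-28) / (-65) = -124 / 455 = -0.27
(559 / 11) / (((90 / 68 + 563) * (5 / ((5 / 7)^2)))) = 95030 / 10341793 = 0.01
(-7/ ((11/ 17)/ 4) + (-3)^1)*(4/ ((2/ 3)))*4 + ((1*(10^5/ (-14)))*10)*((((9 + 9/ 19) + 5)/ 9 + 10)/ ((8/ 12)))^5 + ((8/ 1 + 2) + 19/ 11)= -5296820684664764422588/ 46330288389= -114327384284.58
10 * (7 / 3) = 70 / 3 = 23.33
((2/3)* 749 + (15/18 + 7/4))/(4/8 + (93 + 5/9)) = 18069/3386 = 5.34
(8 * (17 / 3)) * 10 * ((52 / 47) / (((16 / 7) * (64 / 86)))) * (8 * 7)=2328235 / 141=16512.30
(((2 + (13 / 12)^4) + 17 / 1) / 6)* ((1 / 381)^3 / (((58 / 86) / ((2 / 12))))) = 18169435 / 1197292907602944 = 0.00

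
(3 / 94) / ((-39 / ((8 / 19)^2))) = -32 / 220571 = -0.00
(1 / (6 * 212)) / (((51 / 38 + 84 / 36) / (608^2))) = 1755904 / 22207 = 79.07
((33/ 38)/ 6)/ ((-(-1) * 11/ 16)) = 4/ 19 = 0.21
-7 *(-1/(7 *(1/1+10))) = 1/11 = 0.09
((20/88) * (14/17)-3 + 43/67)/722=-27201/9045938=-0.00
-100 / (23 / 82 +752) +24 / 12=115174 / 61687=1.87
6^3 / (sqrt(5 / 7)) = 216*sqrt(35) / 5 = 255.57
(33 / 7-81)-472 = -3838 / 7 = -548.29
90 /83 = 1.08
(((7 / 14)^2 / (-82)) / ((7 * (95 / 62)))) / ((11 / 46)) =-713 / 599830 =-0.00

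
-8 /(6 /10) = -40 /3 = -13.33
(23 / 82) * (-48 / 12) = -46 / 41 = -1.12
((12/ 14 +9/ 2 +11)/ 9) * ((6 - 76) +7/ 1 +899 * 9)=102134/ 7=14590.57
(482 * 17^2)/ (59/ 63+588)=8775774/ 37103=236.52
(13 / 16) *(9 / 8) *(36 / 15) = 351 / 160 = 2.19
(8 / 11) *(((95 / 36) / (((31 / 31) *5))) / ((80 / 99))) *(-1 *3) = -1.42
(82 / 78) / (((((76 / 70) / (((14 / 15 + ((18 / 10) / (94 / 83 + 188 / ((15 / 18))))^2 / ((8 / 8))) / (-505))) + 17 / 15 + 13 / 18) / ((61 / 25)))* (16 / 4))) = -930071143498017 / 849246680105887310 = -0.00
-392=-392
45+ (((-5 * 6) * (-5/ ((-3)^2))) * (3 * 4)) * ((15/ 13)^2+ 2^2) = 1111.27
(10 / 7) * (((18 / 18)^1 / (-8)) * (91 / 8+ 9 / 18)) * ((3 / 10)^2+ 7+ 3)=-19171 / 896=-21.40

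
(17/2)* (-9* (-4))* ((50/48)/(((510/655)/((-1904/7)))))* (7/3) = -779450/3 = -259816.67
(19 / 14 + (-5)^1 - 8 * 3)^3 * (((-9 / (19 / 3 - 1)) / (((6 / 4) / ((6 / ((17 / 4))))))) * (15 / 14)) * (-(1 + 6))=-23474044215 / 93296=-251608.26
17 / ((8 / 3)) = 51 / 8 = 6.38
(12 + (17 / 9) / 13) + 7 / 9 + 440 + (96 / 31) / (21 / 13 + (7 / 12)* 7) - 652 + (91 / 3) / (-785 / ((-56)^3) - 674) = -25262795821578740 / 127218174409599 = -198.58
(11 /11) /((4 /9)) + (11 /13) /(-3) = 307 /156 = 1.97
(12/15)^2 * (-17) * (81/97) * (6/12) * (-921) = 4183.81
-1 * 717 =-717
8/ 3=2.67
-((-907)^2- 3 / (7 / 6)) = -5758525 / 7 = -822646.43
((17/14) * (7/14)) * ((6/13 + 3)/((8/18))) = 6885/1456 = 4.73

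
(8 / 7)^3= 512 / 343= 1.49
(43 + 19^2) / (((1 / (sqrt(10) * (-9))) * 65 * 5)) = -3636 * sqrt(10) / 325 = -35.38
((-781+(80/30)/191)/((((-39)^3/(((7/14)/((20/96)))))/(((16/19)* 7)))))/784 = 358004/1506880557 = 0.00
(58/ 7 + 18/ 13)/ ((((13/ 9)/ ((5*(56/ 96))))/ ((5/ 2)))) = 8250/ 169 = 48.82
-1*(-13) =13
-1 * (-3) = 3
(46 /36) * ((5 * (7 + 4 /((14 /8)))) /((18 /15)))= 37375 /756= 49.44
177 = 177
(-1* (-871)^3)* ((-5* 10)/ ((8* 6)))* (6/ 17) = -16519407775/ 68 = -242932467.28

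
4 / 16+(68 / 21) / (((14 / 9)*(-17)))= 25 / 196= 0.13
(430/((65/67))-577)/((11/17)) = -29563/143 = -206.73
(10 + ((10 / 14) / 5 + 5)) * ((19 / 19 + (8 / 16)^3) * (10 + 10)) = 2385 / 7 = 340.71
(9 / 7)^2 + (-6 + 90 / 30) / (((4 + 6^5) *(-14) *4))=5041461 / 3049760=1.65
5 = 5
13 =13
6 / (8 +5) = 6 / 13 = 0.46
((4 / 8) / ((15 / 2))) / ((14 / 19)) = 19 / 210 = 0.09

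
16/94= 8/47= 0.17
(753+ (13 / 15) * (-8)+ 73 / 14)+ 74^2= 1307729 / 210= 6227.28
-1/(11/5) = -5/11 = -0.45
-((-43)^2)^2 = -3418801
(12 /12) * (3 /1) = 3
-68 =-68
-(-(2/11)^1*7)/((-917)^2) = 2/1321397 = 0.00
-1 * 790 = -790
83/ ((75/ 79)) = 6557/ 75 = 87.43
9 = 9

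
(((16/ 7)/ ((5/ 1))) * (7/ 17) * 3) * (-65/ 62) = -0.59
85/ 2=42.50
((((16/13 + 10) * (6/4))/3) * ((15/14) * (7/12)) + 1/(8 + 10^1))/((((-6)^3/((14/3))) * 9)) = -23359/2729376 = -0.01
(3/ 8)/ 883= 3/ 7064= 0.00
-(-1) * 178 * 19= 3382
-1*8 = -8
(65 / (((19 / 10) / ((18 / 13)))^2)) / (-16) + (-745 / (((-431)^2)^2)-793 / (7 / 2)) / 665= -2.50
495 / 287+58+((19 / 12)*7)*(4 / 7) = 56876 / 861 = 66.06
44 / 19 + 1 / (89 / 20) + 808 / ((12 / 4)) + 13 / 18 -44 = 6958007 / 30438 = 228.60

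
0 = 0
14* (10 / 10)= 14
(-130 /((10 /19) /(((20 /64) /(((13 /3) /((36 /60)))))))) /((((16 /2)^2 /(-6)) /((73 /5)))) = 37449 /2560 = 14.63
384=384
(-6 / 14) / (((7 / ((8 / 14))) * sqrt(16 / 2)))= -3 * sqrt(2) / 343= -0.01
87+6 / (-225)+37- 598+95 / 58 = -2054891 / 4350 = -472.39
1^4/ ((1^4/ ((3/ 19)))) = 3/ 19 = 0.16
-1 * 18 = -18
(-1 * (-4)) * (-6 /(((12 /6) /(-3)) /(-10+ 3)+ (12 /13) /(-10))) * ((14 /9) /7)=-1820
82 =82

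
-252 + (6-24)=-270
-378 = -378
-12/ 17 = -0.71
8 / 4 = 2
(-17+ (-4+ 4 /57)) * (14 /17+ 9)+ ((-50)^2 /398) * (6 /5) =-38193469 /192831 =-198.07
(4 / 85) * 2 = 8 / 85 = 0.09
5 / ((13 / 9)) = 45 / 13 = 3.46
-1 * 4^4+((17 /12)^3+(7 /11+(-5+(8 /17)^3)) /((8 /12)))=-24238038229 /93386304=-259.55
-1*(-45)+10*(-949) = -9445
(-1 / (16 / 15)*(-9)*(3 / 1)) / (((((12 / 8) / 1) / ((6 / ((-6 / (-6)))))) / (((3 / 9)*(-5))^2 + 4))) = 2745 / 4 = 686.25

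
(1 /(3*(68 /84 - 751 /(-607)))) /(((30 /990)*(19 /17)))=2383689 /495710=4.81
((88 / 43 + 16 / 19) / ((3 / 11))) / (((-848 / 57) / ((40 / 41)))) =-64900 / 93439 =-0.69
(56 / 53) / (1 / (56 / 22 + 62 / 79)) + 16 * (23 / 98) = 16415624 / 2256793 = 7.27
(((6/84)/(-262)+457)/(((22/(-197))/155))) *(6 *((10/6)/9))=-255925285625/363132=-704772.05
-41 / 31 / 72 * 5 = -205 / 2232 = -0.09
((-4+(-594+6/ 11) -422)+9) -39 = -11544/ 11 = -1049.45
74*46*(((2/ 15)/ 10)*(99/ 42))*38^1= 711436/ 175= 4065.35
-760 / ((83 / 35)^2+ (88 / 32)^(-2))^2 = -16697694475000 / 727897342561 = -22.94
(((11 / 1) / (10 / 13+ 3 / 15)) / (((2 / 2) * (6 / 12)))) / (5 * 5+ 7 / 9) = 715 / 812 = 0.88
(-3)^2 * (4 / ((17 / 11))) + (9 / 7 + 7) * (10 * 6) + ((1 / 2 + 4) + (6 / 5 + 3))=629673 / 1190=529.14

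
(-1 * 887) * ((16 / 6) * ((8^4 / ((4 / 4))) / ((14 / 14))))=-29065216 / 3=-9688405.33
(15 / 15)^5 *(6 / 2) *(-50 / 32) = -75 / 16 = -4.69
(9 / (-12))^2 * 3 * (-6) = -81 / 8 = -10.12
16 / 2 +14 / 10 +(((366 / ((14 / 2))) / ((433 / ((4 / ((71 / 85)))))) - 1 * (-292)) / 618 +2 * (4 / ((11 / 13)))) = 70688988163 / 3657340995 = 19.33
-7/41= -0.17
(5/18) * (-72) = -20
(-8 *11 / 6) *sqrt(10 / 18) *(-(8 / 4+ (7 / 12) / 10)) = 2717 *sqrt(5) / 270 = 22.50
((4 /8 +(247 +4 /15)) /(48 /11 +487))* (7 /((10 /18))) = 1717023 /270250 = 6.35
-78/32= -39/16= -2.44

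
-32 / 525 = -0.06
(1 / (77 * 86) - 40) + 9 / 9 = -258257 / 6622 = -39.00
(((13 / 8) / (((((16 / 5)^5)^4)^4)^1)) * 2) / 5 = 215066959263787195466566259938190341927111148834228515625 / 8543948143683640329580086824678208458410818089426611079788166431288878903122562200091848347746304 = 0.00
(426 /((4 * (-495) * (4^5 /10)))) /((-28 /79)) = 5609 /946176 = 0.01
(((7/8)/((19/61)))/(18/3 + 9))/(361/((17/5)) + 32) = 7259/5355720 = 0.00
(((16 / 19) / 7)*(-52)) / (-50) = 416 / 3325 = 0.13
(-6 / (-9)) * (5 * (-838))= -8380 / 3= -2793.33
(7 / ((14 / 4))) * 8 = 16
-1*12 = -12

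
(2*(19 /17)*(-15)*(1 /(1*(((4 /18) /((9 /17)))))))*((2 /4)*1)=-23085 /578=-39.94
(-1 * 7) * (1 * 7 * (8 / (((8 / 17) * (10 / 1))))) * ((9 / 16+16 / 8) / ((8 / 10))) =-34153 / 128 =-266.82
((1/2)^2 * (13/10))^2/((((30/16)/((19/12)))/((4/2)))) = 0.18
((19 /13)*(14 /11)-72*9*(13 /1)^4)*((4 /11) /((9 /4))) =-42345219808 /14157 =-2991115.34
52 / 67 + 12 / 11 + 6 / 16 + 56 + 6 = 378771 / 5896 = 64.24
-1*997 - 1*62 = -1059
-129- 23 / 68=-8795 / 68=-129.34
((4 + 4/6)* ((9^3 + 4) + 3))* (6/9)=20608/9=2289.78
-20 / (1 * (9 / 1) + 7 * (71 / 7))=-1 / 4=-0.25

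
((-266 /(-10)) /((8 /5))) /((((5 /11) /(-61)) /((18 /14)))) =-114741 /40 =-2868.52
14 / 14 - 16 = -15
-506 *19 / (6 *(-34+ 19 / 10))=48070 / 963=49.92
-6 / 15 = -0.40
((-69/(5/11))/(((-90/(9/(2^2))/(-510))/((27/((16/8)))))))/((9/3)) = -348381/40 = -8709.52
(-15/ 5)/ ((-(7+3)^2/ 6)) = 9/ 50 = 0.18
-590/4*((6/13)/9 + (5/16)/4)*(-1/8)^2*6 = -95285/53248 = -1.79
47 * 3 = 141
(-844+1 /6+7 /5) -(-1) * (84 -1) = -22783 /30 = -759.43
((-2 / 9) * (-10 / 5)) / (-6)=-2 / 27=-0.07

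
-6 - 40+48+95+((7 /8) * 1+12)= 879 /8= 109.88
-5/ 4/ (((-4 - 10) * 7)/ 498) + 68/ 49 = 1517/ 196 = 7.74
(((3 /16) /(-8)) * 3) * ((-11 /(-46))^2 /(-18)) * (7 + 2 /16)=6897 /4333568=0.00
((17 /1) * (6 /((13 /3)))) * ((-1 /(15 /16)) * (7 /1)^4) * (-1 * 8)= 31347456 /65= 482268.55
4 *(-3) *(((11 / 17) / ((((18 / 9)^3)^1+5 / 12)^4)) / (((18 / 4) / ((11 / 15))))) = -2230272 / 8845134085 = -0.00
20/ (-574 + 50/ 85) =-85/ 2437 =-0.03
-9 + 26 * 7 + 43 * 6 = 431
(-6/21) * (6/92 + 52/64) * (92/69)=-323/966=-0.33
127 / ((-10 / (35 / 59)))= -7.53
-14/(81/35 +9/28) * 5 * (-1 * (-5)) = -49000/369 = -132.79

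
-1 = -1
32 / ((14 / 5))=11.43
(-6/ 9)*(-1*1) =2/ 3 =0.67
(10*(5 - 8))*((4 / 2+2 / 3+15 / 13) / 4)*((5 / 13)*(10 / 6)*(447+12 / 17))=-47251625 / 5746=-8223.39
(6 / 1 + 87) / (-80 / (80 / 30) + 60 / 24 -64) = -62 / 61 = -1.02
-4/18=-2/9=-0.22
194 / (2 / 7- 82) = -679 / 286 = -2.37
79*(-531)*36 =-1510164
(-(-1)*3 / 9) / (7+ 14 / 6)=1 / 28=0.04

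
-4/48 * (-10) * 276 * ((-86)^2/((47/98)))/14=11907560/47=253352.34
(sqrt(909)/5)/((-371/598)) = -1794*sqrt(101)/1855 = -9.72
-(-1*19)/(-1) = -19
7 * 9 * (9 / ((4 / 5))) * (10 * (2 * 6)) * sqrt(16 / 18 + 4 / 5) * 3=34020 * sqrt(95)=331585.94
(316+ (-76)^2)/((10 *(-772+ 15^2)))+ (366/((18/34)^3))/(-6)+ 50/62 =-25428462184/61808265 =-411.41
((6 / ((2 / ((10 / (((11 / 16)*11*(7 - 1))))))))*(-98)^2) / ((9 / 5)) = 3841600 / 1089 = 3527.64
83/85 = 0.98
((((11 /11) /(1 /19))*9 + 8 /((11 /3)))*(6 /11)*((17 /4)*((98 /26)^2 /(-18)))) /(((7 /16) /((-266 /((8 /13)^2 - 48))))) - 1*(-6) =-491726749 /121726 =-4039.62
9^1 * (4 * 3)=108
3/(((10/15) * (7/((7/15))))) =3/10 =0.30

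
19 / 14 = 1.36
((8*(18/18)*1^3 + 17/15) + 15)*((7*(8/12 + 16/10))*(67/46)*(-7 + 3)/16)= -1443113/10350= -139.43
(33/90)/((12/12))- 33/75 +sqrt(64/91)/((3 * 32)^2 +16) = -11/150 +sqrt(91)/105014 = -0.07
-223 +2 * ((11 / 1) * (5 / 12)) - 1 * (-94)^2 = -54299 / 6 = -9049.83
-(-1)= 1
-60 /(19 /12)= -37.89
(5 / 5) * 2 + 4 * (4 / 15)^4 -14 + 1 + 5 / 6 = -1027327 / 101250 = -10.15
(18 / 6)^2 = 9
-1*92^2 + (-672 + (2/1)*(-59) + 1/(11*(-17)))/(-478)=-756415373/89386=-8462.35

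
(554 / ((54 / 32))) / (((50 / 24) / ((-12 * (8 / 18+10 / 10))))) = -1843712 / 675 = -2731.43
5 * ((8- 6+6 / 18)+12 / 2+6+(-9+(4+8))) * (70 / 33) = 18200 / 99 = 183.84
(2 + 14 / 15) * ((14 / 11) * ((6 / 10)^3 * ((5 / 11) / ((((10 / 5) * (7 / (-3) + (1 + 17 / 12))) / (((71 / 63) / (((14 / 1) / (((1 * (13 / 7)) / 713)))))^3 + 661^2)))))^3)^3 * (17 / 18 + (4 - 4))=1207984434017141507942483784834644445901103736156830013619679040434856241149592054439668214480317871875130321140279047027187254923654407459766922897381783838916114303389660247670548866907844197053318681434215888750257698295247 / 42662892381456592577059725447424592916245876418188103538132594697102991501026506459287187796127662401772109511022668188234184789240809119034108440872561077307761006240000000000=28314639879929739861469250000000000000000000000000.00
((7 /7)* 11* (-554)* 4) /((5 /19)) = -463144 /5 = -92628.80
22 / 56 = 11 / 28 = 0.39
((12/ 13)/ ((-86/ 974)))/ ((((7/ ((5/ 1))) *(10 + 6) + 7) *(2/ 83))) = -404210/ 27391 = -14.76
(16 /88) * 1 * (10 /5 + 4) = 12 /11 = 1.09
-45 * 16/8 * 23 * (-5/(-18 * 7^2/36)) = -20700/49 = -422.45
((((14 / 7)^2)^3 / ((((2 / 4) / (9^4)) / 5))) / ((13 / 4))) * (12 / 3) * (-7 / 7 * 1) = -67184640 / 13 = -5168049.23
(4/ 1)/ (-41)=-4/ 41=-0.10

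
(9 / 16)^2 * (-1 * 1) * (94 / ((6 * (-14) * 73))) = 1269 / 261632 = 0.00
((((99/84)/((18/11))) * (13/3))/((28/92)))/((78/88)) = 30613/2646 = 11.57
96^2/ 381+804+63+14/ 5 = 567683/ 635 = 893.99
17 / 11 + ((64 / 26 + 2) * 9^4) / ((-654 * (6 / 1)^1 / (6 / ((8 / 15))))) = -10272083 / 124696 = -82.38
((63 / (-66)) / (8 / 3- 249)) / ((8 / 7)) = 0.00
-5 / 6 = -0.83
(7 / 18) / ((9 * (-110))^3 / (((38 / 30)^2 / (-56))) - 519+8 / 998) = 1260973 / 109811841103967454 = 0.00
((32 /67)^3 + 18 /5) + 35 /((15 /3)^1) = 16104279 /1503815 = 10.71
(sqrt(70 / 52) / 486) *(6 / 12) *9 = sqrt(910) / 2808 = 0.01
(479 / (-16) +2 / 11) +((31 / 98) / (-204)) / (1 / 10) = -13094083 / 439824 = -29.77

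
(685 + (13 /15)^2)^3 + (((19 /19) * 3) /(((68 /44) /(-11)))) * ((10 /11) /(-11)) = 62444765346069878 /193640625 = 322477606.89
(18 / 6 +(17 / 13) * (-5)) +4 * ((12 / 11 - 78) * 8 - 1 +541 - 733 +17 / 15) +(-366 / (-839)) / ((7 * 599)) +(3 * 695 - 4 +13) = -8588018894162 / 7545953415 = -1138.10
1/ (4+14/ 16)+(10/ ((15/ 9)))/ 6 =47/ 39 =1.21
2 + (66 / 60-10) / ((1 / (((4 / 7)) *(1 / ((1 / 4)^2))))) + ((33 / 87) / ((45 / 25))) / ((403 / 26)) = -22472948 / 283185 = -79.36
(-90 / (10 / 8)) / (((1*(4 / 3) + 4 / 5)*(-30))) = 9 / 8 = 1.12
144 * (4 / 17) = 576 / 17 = 33.88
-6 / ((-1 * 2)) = 3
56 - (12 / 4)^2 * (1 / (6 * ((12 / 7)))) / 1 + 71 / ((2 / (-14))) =-3535 / 8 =-441.88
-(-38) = 38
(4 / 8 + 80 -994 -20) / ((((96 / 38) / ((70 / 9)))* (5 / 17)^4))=-20739183031 / 54000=-384058.95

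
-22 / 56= -11 / 28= -0.39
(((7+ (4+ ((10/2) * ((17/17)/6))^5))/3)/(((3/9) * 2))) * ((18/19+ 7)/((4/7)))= 93714677/1181952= 79.29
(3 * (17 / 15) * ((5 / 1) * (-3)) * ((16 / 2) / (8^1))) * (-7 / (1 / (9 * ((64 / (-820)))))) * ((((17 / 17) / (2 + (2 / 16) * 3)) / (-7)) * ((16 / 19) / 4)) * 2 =470016 / 74005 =6.35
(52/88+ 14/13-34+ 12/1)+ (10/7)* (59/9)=-10.97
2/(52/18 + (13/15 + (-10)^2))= 90/4669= 0.02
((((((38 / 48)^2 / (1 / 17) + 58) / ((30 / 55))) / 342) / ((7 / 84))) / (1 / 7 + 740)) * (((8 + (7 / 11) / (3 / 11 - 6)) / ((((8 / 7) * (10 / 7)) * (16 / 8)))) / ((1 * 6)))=192607877 / 80164712448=0.00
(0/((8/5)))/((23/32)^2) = 0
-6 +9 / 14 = -5.36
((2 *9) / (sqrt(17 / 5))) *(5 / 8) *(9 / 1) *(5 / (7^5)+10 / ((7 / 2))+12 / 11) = 295633395 *sqrt(85) / 12571636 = 216.81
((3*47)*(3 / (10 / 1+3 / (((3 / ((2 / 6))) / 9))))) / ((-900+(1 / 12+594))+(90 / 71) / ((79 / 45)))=-28471284 / 267046507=-0.11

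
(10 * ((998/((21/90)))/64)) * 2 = 37425/28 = 1336.61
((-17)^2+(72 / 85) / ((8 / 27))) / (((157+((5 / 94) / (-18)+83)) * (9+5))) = 2998224 / 34516375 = 0.09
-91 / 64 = -1.42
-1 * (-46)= 46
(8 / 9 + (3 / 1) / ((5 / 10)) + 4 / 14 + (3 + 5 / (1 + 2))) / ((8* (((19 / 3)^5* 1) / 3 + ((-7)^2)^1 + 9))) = 30213 / 70514668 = 0.00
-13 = -13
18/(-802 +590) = -9/106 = -0.08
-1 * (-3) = 3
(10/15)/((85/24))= 16/85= 0.19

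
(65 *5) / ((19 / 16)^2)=83200 / 361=230.47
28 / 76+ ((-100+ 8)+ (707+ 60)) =12832 / 19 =675.37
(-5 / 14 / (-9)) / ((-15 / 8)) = -0.02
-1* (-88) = 88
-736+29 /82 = -60323 /82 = -735.65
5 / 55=1 / 11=0.09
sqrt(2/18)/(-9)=-1/27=-0.04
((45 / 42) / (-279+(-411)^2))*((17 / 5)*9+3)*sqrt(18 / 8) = 1 / 3123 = 0.00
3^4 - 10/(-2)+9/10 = 869/10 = 86.90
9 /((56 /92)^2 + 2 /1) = 1587 /418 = 3.80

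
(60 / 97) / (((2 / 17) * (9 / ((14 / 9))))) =2380 / 2619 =0.91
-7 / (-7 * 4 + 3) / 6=7 / 150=0.05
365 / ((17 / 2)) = 730 / 17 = 42.94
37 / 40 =0.92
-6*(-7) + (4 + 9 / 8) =377 / 8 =47.12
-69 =-69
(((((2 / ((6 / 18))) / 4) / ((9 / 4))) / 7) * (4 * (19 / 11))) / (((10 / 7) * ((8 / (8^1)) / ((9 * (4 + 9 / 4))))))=25.91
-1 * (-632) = 632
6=6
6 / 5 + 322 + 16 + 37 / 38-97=46203 / 190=243.17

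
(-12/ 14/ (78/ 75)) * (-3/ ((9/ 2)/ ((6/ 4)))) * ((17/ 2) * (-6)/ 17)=-225/ 91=-2.47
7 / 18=0.39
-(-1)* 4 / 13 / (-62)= -2 / 403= -0.00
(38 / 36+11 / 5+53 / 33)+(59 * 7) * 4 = 1640293 / 990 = 1656.86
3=3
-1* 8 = -8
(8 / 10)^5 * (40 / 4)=2048 / 625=3.28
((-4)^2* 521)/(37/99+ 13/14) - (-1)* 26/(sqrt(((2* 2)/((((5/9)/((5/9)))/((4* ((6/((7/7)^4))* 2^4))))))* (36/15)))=13* sqrt(10)/96+ 11553696/1805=6401.37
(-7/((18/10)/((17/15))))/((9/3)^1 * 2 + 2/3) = -119/180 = -0.66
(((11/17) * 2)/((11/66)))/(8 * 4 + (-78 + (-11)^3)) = -44/7803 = -0.01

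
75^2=5625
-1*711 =-711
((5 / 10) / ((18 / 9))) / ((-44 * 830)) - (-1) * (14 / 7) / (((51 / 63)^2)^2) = 56819485439 / 12200747680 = 4.66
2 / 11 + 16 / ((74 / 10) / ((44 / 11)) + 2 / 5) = 722 / 99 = 7.29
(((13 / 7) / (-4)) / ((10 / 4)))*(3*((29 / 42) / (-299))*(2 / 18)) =0.00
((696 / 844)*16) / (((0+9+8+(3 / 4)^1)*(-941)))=-11136 / 14097121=-0.00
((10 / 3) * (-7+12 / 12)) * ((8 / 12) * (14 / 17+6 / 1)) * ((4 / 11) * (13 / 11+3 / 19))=-5196800 / 117249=-44.32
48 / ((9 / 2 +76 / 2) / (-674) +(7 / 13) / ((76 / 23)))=7990944 / 16631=480.48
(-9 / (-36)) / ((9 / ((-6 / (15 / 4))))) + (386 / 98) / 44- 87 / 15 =-558343 / 97020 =-5.75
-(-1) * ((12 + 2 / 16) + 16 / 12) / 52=323 / 1248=0.26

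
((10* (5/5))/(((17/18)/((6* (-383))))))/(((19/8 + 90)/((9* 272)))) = -476513280/739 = -644808.23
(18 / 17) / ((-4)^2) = 9 / 136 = 0.07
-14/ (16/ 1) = -7/ 8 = -0.88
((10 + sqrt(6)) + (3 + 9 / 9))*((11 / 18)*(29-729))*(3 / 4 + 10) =-579425 / 9-82775*sqrt(6) / 18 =-75644.81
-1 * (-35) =35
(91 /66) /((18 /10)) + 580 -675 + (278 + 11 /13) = 184.61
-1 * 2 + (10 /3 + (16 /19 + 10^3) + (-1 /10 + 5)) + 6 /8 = 1148921 /1140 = 1007.83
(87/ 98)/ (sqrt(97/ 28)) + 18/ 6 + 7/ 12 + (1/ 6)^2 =87* sqrt(679)/ 4753 + 65/ 18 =4.09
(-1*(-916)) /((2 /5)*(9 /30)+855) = 11450 /10689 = 1.07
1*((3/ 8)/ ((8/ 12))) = 9/ 16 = 0.56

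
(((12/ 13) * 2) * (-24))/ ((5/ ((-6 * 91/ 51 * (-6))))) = -48384/ 85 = -569.22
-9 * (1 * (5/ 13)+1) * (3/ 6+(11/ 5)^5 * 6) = -156794697/ 40625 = -3859.56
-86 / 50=-43 / 25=-1.72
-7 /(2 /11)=-77 /2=-38.50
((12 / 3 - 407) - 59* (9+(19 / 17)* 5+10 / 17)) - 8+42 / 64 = -710331 / 544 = -1305.76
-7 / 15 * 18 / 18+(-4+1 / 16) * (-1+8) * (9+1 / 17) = -510307 / 2040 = -250.15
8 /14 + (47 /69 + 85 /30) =3947 /966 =4.09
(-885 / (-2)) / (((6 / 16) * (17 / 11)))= 12980 / 17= 763.53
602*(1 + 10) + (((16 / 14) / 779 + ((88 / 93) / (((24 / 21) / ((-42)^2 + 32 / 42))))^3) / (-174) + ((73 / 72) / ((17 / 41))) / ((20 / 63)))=-502236274260000482481781 / 28024396192910880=-17921395.02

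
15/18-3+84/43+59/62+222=890731/3999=222.74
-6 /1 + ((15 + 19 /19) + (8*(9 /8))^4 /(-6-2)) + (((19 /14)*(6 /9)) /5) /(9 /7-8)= -4569257 /5640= -810.15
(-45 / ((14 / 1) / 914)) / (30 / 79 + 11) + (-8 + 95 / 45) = -264.05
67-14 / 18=596 / 9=66.22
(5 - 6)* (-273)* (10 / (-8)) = -1365 / 4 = -341.25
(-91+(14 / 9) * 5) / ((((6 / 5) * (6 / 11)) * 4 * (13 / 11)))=-453145 / 16848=-26.90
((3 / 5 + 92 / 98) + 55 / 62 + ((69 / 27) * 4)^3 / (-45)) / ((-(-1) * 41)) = -424777571 / 817225038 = -0.52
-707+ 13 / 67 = -47356 / 67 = -706.81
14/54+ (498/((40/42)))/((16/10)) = 141295/432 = 327.07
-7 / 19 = -0.37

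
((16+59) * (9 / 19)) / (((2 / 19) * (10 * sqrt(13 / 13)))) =135 / 4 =33.75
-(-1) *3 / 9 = 1 / 3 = 0.33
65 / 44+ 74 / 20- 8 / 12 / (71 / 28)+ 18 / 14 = 2033749 / 328020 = 6.20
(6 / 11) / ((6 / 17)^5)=1419857 / 14256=99.60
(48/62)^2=576/961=0.60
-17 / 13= -1.31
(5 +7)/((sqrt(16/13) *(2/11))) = 33 *sqrt(13)/2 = 59.49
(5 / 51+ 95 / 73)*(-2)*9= -31260 / 1241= -25.19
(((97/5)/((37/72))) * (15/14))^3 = 1149705130176/17373979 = 66173.97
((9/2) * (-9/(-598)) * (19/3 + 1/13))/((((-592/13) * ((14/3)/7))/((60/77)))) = -151875/13629616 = -0.01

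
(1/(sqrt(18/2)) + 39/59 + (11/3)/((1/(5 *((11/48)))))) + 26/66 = 522389/93456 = 5.59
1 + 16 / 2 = 9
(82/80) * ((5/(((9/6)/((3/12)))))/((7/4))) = 41/84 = 0.49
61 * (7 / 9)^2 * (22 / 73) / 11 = 5978 / 5913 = 1.01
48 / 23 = 2.09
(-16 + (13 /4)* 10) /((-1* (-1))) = 33 /2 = 16.50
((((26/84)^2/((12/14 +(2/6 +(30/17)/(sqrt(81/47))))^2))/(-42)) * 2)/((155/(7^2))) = -0.00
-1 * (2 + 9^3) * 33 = -24123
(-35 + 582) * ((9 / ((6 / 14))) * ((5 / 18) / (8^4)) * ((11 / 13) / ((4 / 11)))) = 2316545 / 1277952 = 1.81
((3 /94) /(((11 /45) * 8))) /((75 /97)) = 873 /41360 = 0.02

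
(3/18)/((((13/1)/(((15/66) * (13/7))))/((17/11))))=85/10164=0.01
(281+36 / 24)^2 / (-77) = -319225 / 308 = -1036.44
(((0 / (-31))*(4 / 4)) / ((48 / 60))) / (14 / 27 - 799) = 0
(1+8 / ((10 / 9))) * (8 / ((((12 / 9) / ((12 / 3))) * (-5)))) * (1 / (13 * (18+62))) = -123 / 3250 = -0.04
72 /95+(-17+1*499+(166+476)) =106852 /95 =1124.76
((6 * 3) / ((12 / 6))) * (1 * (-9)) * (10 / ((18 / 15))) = -675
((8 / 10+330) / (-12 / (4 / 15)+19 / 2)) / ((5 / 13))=-43004 / 1775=-24.23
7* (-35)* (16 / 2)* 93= -182280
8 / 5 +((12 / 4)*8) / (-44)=58 / 55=1.05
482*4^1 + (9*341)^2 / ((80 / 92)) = 216670063 / 20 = 10833503.15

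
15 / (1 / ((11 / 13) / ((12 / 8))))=110 / 13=8.46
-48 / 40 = -6 / 5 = -1.20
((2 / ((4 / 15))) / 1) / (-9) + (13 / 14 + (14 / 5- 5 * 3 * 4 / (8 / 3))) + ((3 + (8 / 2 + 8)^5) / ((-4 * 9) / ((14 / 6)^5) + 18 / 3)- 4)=73149929791 / 1611645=45388.36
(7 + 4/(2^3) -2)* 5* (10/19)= 275/19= 14.47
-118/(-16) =59/8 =7.38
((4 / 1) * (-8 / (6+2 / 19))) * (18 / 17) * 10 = -27360 / 493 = -55.50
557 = 557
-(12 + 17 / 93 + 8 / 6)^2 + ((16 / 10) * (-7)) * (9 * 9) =-5236901 / 4805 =-1089.89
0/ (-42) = 0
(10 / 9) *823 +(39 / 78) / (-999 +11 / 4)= 32796532 / 35865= 914.44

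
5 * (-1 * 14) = -70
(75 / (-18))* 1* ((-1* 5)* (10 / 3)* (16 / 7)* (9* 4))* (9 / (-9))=-40000 / 7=-5714.29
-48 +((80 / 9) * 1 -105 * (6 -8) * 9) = 16658 / 9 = 1850.89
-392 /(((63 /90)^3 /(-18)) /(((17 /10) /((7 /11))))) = 2692800 /49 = 54955.10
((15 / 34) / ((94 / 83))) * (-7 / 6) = -2905 / 6392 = -0.45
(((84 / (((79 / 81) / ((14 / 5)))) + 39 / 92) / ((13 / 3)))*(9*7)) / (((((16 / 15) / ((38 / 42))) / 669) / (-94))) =-141606850159863 / 755872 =-187342367.70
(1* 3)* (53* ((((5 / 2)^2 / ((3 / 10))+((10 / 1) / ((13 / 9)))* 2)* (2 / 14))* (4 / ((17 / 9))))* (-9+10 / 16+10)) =1290285 / 476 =2710.68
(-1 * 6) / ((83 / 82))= -492 / 83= -5.93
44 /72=11 /18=0.61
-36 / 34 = -18 / 17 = -1.06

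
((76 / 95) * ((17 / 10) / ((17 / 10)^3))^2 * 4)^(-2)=6975757441 / 1024000000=6.81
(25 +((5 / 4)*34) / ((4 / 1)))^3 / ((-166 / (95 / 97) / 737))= -1620785986875 / 8244224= -196596.55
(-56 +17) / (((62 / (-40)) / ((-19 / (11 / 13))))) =-192660 / 341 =-564.99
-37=-37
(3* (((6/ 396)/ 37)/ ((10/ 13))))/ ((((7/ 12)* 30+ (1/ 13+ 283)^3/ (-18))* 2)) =-257049/ 405659667152300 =-0.00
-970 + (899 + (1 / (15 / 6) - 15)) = -428 / 5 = -85.60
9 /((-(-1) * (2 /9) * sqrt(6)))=27 * sqrt(6) /4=16.53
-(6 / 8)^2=-9 / 16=-0.56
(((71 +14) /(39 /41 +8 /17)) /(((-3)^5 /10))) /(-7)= 592450 /1685691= 0.35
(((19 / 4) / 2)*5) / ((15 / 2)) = 19 / 12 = 1.58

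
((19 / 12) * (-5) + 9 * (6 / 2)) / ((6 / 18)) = 229 / 4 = 57.25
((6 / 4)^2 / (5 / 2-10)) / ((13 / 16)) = -24 / 65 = -0.37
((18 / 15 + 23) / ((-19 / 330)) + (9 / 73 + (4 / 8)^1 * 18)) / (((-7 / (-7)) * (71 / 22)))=-12547128 / 98477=-127.41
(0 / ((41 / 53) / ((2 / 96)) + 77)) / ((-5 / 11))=0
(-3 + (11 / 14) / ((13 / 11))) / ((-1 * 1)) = 425 / 182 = 2.34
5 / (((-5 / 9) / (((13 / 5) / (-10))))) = 117 / 50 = 2.34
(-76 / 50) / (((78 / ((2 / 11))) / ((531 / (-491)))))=6726 / 1755325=0.00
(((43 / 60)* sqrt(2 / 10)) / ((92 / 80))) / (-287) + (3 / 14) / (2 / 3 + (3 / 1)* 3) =9 / 406-43* sqrt(5) / 99015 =0.02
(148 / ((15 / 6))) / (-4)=-74 / 5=-14.80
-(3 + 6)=-9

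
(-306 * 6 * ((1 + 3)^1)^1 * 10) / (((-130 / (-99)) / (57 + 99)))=-8724672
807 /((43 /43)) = 807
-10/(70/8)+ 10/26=-0.76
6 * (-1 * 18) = -108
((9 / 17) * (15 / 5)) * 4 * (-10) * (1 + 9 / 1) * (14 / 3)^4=-15366400 / 51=-301301.96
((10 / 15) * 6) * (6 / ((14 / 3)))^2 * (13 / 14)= 2106 / 343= 6.14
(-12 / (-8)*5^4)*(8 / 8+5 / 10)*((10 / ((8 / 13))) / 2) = 365625 / 32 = 11425.78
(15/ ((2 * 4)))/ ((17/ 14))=105/ 68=1.54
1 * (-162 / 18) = -9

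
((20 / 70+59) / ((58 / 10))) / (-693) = -2075 / 140679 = -0.01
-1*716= -716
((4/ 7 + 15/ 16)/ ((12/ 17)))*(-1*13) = -37349/ 1344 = -27.79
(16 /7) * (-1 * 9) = -144 /7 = -20.57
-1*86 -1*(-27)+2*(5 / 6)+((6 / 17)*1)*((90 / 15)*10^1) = -1844 / 51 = -36.16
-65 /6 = -10.83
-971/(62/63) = -61173/62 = -986.66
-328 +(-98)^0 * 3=-325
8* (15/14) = 60/7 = 8.57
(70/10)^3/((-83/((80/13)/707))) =-3920/108979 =-0.04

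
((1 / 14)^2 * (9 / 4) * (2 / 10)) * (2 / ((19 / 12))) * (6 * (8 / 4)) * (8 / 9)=144 / 4655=0.03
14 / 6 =7 / 3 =2.33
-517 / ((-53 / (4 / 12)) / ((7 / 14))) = 517 / 318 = 1.63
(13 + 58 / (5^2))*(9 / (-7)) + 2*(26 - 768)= -263147 / 175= -1503.70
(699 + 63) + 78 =840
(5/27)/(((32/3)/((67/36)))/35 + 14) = 11725/896778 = 0.01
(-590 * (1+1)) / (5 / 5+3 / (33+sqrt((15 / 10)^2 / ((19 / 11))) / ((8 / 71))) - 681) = 13365334015 / 7700920082 - 20945 * sqrt(209) / 3850460041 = 1.74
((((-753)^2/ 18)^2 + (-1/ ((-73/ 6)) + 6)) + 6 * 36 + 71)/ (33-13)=289746283653/ 5840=49614089.67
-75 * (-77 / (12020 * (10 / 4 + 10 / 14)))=0.15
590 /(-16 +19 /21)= -12390 /317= -39.09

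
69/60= 23/20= 1.15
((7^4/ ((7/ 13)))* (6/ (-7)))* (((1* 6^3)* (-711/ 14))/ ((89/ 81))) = 3396026088/ 89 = 38157596.49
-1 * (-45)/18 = 5/2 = 2.50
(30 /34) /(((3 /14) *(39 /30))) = 3.17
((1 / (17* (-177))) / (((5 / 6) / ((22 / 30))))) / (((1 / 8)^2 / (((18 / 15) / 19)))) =-0.00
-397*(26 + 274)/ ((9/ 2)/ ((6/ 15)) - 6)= -158800/ 7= -22685.71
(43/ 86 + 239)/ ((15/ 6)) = 479/ 5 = 95.80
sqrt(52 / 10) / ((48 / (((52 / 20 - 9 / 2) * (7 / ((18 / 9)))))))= -133 * sqrt(130) / 4800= -0.32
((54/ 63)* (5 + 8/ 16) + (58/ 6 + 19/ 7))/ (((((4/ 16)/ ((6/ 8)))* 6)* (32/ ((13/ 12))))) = 4667/ 16128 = 0.29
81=81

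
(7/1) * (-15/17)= -105/17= -6.18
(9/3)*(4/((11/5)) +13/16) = 7.89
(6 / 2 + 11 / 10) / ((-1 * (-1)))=41 / 10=4.10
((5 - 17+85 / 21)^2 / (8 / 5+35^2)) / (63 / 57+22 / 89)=235801495 / 6185541411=0.04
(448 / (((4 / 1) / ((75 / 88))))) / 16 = 525 / 88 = 5.97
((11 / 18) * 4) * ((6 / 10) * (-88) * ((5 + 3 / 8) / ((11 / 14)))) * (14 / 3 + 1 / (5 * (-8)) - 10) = 4731.05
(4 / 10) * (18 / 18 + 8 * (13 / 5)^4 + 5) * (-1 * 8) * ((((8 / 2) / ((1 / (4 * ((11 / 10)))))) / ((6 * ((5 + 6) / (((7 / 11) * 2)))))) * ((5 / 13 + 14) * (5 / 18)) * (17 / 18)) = -15034159168 / 9871875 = -1522.93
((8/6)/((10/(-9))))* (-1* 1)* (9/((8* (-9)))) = -3/20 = -0.15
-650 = -650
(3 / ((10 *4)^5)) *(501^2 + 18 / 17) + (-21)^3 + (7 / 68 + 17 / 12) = -9259.47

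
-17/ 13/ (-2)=17/ 26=0.65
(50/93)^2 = 2500/8649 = 0.29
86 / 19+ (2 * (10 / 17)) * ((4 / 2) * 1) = 2222 / 323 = 6.88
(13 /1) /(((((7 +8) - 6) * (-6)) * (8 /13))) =-169 /432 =-0.39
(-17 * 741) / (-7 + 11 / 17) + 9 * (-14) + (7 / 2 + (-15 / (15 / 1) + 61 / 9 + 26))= 68117 / 36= 1892.14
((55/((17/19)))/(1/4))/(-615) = -836/2091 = -0.40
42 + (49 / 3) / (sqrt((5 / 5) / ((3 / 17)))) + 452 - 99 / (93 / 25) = 49* sqrt(51) / 51 + 14489 / 31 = 474.25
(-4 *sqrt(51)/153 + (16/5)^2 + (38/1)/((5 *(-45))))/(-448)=-1133/50400 + sqrt(51)/17136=-0.02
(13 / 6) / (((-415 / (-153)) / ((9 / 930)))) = 1989 / 257300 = 0.01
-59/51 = -1.16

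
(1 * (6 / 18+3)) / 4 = 5 / 6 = 0.83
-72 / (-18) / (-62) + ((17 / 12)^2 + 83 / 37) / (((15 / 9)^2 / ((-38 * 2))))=-2669061 / 22940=-116.35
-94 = -94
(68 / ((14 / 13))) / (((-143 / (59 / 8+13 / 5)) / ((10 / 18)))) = -323 / 132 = -2.45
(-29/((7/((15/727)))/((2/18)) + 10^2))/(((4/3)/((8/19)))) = -870/299573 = -0.00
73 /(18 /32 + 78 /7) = 8176 /1311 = 6.24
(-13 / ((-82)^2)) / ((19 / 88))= -286 / 31939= -0.01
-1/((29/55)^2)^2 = -9150625/707281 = -12.94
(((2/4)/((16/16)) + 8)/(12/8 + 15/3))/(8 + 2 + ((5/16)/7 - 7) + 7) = 1904/14625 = 0.13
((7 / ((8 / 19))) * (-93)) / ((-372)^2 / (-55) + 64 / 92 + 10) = 5215595 / 8451472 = 0.62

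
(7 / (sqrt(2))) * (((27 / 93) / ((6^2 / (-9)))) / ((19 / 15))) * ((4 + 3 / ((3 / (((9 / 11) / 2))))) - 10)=1.59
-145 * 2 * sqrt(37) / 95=-58 * sqrt(37) / 19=-18.57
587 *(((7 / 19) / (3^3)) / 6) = 4109 / 3078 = 1.33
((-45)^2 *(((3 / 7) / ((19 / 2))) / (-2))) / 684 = -675 / 10108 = -0.07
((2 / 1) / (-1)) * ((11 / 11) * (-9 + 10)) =-2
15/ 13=1.15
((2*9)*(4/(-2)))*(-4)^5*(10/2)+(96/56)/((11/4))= 14192688/77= 184320.62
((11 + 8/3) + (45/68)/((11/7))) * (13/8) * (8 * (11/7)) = 287.79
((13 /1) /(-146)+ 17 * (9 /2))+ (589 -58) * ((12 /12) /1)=44341 /73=607.41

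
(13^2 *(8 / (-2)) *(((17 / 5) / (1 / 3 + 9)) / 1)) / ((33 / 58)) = -166634 / 385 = -432.82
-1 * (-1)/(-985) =-1/985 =-0.00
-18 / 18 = -1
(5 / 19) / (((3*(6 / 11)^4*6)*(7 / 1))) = 0.02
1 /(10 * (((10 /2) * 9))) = 1 /450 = 0.00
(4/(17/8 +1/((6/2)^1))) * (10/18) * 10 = 1600/177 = 9.04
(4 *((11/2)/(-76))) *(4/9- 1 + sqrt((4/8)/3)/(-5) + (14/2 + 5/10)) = -1375/684 + 11 *sqrt(6)/1140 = -1.99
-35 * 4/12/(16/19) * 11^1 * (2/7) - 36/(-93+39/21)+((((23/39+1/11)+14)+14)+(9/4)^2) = -623943/66352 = -9.40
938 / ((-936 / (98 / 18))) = -22981 / 4212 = -5.46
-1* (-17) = 17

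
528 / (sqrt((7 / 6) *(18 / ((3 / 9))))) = 176 *sqrt(7) / 7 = 66.52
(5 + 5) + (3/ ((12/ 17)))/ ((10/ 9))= 553/ 40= 13.82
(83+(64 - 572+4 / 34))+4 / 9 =-424.44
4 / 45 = 0.09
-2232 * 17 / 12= -3162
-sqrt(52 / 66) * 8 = -8 * sqrt(858) / 33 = -7.10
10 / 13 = 0.77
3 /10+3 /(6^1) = 4 /5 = 0.80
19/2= 9.50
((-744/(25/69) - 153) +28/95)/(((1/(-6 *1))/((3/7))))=18862542/3325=5672.94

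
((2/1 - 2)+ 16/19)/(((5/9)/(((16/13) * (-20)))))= -9216/247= -37.31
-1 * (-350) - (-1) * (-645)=-295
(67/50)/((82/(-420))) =-1407/205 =-6.86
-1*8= -8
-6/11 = -0.55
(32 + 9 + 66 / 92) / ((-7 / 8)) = -7676 / 161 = -47.68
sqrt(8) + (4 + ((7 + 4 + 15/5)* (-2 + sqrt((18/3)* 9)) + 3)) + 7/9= -182/9 + 2* sqrt(2) + 42* sqrt(6)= 85.48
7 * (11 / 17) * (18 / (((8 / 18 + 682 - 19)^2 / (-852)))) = -13664376 / 86585471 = -0.16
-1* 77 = -77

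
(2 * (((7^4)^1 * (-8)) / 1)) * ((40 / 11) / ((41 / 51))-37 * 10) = 6332109280 / 451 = 14040153.61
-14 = -14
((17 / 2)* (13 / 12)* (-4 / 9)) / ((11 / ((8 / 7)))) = -0.43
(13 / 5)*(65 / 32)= 169 / 32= 5.28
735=735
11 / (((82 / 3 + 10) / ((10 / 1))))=165 / 56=2.95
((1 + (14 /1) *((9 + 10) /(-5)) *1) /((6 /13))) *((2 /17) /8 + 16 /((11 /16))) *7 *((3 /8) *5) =-413718669 /11968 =-34568.74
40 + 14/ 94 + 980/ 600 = 58913/ 1410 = 41.78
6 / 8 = 3 / 4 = 0.75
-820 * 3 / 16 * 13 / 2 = -7995 / 8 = -999.38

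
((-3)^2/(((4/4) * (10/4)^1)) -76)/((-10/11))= 1991/25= 79.64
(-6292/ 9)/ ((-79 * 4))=1573/ 711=2.21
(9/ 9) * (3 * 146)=438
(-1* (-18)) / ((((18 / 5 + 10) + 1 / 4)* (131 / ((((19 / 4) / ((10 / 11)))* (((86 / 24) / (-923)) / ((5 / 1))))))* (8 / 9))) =-0.00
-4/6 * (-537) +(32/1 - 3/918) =119339/306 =390.00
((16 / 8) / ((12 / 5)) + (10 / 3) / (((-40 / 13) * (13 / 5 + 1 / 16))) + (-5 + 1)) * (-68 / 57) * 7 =29.84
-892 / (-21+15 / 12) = 3568 / 79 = 45.16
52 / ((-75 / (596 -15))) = -30212 / 75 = -402.83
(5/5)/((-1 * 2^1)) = -1/2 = -0.50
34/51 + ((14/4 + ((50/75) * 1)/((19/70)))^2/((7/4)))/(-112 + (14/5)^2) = 570527/1208628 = 0.47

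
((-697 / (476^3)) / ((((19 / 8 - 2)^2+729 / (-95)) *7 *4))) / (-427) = -3895 / 54281623632012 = -0.00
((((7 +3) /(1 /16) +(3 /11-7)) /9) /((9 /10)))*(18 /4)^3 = 37935 /22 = 1724.32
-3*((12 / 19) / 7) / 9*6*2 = -48 / 133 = -0.36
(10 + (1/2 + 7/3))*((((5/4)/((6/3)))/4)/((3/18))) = 385/32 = 12.03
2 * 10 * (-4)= -80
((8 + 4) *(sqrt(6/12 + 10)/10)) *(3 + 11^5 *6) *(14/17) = 40584978 *sqrt(42)/85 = 3094361.40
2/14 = 1/7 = 0.14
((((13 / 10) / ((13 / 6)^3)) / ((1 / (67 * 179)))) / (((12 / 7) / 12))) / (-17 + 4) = -9066708 / 10985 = -825.37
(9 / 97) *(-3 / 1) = -0.28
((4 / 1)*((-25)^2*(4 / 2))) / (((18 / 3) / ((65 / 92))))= 40625 / 69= 588.77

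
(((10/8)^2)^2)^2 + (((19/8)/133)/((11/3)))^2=2316024841/388562944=5.96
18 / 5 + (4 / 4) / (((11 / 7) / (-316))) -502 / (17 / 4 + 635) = -27884574 / 140635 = -198.28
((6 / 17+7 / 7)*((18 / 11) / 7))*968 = 36432 / 119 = 306.15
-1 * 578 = -578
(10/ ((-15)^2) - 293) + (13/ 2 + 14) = -24521/ 90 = -272.46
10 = 10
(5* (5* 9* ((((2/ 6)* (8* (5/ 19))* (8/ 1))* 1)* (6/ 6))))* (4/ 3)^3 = 512000/ 171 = 2994.15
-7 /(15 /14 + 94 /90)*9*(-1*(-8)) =-317520 /1333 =-238.20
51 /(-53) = -51 /53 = -0.96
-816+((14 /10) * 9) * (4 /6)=-4038 /5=-807.60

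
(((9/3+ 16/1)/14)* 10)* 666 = 63270/7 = 9038.57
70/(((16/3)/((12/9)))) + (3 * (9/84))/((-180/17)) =9783/560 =17.47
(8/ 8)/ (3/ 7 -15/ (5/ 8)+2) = -7/ 151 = -0.05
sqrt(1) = 1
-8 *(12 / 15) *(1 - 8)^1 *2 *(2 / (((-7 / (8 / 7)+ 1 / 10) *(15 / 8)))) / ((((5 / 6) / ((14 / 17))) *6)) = -802816 / 307275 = -2.61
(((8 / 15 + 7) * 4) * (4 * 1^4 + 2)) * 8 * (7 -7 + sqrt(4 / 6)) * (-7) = -50624 * sqrt(6) / 15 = -8266.86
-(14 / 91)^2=-4 / 169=-0.02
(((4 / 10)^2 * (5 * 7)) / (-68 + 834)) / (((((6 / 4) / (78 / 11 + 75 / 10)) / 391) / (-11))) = -585718 / 1915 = -305.86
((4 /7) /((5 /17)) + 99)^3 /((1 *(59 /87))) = 3836632178019 /2529625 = 1516680.21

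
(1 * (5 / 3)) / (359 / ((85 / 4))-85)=-425 / 17367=-0.02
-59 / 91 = -0.65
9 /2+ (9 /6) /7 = 33 /7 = 4.71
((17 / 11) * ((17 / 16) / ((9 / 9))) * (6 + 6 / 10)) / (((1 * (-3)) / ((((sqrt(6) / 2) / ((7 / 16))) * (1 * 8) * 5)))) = -1156 * sqrt(6) / 7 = -404.52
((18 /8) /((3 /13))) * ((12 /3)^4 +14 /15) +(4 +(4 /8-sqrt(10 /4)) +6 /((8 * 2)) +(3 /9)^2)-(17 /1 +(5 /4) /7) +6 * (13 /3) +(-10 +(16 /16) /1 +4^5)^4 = 1061363553142.33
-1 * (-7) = 7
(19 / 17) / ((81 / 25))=475 / 1377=0.34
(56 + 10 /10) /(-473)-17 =-8098 /473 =-17.12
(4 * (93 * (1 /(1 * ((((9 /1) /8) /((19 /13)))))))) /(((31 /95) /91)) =134773.33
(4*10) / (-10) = -4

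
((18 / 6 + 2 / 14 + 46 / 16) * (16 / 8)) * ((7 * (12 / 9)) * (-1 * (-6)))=674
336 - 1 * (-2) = 338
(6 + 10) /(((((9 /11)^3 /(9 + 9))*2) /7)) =149072 /81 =1840.40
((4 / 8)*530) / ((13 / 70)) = 18550 / 13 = 1426.92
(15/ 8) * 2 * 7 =105/ 4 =26.25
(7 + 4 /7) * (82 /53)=82 /7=11.71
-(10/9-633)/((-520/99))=-62557/520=-120.30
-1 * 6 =-6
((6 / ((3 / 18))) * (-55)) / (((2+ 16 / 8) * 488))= -495 / 488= -1.01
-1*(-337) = 337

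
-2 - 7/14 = -2.50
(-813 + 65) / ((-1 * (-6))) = -374 / 3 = -124.67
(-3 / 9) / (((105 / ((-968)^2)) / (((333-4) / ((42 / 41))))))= -902822624 / 945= -955367.86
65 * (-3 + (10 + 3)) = 650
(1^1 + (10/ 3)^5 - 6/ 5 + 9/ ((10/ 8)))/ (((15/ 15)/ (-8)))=-813608/ 243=-3348.18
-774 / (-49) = 774 / 49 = 15.80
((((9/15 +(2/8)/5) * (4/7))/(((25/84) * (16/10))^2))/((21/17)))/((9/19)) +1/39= 55087/19500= 2.82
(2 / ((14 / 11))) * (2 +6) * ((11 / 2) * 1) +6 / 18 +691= 760.48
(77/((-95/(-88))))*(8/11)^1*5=4928/19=259.37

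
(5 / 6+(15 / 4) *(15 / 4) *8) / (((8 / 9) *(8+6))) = 255 / 28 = 9.11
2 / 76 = 1 / 38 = 0.03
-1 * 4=-4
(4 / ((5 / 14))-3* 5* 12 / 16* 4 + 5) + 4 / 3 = -412 / 15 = -27.47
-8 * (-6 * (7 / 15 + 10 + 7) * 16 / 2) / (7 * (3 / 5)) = 33536 / 21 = 1596.95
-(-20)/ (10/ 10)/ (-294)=-10/ 147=-0.07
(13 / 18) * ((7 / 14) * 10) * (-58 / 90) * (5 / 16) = -1885 / 2592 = -0.73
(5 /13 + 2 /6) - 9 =-323 /39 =-8.28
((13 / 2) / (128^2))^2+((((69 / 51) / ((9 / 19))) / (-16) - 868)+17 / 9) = -142316224355071 / 164282499072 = -866.29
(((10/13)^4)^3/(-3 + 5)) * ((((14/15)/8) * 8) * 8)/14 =800000000000/69894255367443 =0.01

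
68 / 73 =0.93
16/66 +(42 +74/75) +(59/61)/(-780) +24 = 175928563/2616900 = 67.23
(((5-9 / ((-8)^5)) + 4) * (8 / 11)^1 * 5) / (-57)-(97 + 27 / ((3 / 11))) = -15298189 / 77824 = -196.57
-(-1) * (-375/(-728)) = 375/728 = 0.52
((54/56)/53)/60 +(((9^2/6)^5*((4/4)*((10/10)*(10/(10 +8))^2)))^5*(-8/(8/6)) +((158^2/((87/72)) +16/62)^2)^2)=-6192599427513244292614758730373440432172656370711/20328370938033398087680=-304628415449030915656040000.00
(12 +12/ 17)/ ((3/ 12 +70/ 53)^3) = 76225024/ 23249727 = 3.28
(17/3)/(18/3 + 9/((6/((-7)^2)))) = 0.07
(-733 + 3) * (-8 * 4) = 23360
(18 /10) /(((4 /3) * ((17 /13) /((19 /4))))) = 6669 /1360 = 4.90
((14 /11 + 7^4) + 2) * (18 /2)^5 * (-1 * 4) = -567879601.09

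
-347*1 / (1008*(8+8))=-347 / 16128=-0.02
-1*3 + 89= 86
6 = 6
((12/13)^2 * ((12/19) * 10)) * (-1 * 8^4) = -70778880/3211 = -22042.63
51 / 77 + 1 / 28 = 215 / 308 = 0.70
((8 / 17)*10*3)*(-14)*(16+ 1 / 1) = -3360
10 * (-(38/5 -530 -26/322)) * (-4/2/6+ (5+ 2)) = 5607960/161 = 34832.05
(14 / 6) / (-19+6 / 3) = -7 / 51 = -0.14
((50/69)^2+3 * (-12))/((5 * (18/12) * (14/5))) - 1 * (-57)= 790003/14283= 55.31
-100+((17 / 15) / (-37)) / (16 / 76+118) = -124653323 / 1246530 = -100.00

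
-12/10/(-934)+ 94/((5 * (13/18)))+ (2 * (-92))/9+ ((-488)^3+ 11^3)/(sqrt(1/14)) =1526507/273195- 116212941 * sqrt(14) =-434829003.54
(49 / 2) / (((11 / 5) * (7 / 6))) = 105 / 11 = 9.55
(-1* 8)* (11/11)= -8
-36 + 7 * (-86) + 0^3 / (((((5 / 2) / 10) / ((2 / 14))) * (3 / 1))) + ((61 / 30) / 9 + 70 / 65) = -2234807 / 3510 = -636.70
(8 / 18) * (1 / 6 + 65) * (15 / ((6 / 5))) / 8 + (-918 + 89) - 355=-1138.75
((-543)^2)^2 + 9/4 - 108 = 347743730781/4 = 86935932695.25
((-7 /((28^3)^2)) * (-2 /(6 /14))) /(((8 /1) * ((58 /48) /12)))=3 /35650048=0.00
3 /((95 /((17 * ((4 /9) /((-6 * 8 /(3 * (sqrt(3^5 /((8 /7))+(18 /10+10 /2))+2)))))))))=-0.25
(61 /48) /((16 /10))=305 /384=0.79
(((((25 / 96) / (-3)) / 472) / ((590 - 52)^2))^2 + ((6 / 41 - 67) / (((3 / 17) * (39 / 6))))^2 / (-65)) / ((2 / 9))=-1493934205778167278859523230999 / 6352626711340026341495930880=-235.17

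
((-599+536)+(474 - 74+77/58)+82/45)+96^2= 24941551/2610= 9556.15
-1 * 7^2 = -49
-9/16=-0.56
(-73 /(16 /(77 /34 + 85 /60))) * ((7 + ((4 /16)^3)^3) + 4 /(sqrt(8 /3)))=-100600698407 /855638016 - 54823 * sqrt(6) /3264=-158.72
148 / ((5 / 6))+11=943 / 5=188.60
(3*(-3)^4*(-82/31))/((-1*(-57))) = -6642/589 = -11.28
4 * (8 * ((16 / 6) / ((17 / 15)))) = 1280 / 17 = 75.29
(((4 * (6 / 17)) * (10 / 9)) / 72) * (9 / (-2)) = -5 / 51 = -0.10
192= 192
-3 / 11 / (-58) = 3 / 638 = 0.00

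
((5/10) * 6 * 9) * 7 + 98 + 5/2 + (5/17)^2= 167381/578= 289.59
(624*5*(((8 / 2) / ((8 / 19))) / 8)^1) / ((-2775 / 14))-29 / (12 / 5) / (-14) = -554119 / 31080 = -17.83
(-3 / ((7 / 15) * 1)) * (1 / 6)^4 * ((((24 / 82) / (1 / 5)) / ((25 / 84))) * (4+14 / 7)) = -6 / 41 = -0.15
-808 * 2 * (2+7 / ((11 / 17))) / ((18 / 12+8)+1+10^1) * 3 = -1367136 / 451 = -3031.34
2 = 2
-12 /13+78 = 1002 /13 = 77.08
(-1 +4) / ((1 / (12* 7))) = 252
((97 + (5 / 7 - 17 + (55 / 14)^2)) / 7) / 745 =3769 / 204428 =0.02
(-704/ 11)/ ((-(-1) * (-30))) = 32/ 15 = 2.13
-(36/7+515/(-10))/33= 59/42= 1.40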